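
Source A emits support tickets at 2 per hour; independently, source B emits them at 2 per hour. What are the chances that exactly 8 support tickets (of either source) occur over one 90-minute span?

0.1033

Independent Poisson processes superpose: combined rate λ = 2 + 2 = 4 per hour.
Over the interval, μ = 4 × 1.5 = 6 (a 90-minute span = 1.5 hours).
P(N = 8) = e^(−6) · 6^8/8! ≈ 0.1033.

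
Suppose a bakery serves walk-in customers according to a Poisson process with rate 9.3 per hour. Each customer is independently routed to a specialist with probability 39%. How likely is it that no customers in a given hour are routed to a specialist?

Thinning: the customers that are routed to a specialist themselves form a Poisson process with rate 0.39 × 9.3 = 3.627 per hour.
So μ = 3.627.
P(N = 0) = e^(−3.627) · 3.627^0/0! ≈ 0.0266.

0.0266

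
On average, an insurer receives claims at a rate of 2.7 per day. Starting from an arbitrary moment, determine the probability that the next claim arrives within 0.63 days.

0.8175

Inter-arrival times are exponential with rate λ = 2.7 per day.
P(T ≤ 0.63) = 1 − e^(−λt) = 1 − e^(−2.7 × 0.63) = 1 − e^(−1.701) ≈ 0.8175.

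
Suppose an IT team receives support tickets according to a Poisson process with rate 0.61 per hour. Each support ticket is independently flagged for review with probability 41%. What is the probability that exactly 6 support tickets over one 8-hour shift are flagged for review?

Thinning: the support tickets that are flagged for review themselves form a Poisson process with rate 0.41 × 0.61 = 0.2501 per hour.
Over the interval, μ = 0.2501 × 8 = 2.0008 (an 8-hour shift = 8 hours).
P(N = 6) = e^(−2.0008) · 2.0008^6/6! ≈ 0.0120.

0.0120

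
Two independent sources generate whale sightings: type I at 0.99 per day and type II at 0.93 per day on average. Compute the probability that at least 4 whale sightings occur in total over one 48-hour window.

Independent Poisson processes superpose: combined rate λ = 0.99 + 0.93 = 1.92 per day.
Over the interval, μ = 1.92 × 2 = 3.84 (a 48-hour window = 2 days).
P(N ≥ 4) = 1 − P(N ≤ 3) ≈ 0.5347.

0.5347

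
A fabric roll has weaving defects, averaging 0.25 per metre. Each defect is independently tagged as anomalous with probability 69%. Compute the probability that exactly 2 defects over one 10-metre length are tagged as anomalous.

0.2651

Thinning: the defects that are tagged as anomalous themselves form a Poisson process with rate 0.69 × 0.25 = 0.1725 per metre.
Over the interval, μ = 0.1725 × 10 = 1.725 (a 10-metre length = 10 metres).
P(N = 2) = e^(−1.725) · 1.725^2/2! ≈ 0.2651.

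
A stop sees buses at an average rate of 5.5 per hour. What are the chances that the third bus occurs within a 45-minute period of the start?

Over the interval, μ = 5.5 × 0.75 = 4.125 (a 45-minute period = 0.75 hours).
The third arrival falls in the interval iff at least 3 events occur there: P(S_3 ≤ t) = P(N ≥ 3) = 1 − P(N ≤ 2) ≈ 0.7796.

0.7796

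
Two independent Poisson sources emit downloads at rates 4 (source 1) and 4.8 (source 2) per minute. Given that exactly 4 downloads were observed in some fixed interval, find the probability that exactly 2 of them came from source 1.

Given the total, each event is independently from source 1 with probability p = λ_1/(λ_1+λ_2) = 4/8.8 ≈ 0.4545.
So K ~ Binomial(4, 4/8.8): P(K = 2) = C(4,2) · (4/8.8)^2 · (4.8/8.8)^2 ≈ 0.3688.

0.3688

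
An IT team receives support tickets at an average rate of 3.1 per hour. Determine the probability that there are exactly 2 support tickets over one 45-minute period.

0.2643

Over the interval, μ = 3.1 × 0.75 = 2.325 (a 45-minute period = 0.75 hours).
P(N = 2) = e^(−μ) μ^2/2! = e^(−2.325) · 2.325^2/2 ≈ 0.2643.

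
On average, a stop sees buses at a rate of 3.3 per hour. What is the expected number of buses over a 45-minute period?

2.475

E[N] = λt = 3.3 × 0.75 = 2.475 (a 45-minute period = 0.75 hours).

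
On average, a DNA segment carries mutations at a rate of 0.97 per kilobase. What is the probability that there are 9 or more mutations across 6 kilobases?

0.1347

Over the interval, μ = 0.97 × 6 = 5.82 (6 kilobases).
P(N ≥ 9) = 1 − P(N ≤ 8) = 1 − Σ_{j=0}^{8} e^(−μ) μ^j/j! ≈ 0.1347.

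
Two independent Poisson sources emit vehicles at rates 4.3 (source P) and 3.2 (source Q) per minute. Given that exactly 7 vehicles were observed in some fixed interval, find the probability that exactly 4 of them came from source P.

0.2937

Given the total, each event is independently from source P with probability p = λ_P/(λ_P+λ_Q) = 4.3/7.5 ≈ 0.5733.
So K ~ Binomial(7, 4.3/7.5): P(K = 4) = C(7,4) · (4.3/7.5)^4 · (3.2/7.5)^3 ≈ 0.2937.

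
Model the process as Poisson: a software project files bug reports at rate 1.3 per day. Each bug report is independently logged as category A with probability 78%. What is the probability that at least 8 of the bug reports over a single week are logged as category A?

0.4159

Thinning: the bug reports that are logged as category A themselves form a Poisson process with rate 0.78 × 1.3 = 1.014 per day.
Over the interval, μ = 1.014 × 7 = 7.098 (a week = 7 days).
P(N ≥ 8) = 1 − P(N ≤ 7) ≈ 0.4159.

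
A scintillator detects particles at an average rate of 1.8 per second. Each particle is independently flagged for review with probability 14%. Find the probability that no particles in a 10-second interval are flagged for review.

Thinning: the particles that are flagged for review themselves form a Poisson process with rate 0.14 × 1.8 = 0.252 per second.
Over the interval, μ = 0.252 × 10 = 2.52 (a 10-second interval = 10 seconds).
P(N = 0) = e^(−2.52) · 2.52^0/0! ≈ 0.0805.

0.0805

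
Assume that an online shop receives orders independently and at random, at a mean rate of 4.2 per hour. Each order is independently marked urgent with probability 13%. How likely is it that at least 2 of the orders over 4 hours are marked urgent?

0.6415

Thinning: the orders that are marked urgent themselves form a Poisson process with rate 0.13 × 4.2 = 0.546 per hour.
Over the interval, μ = 0.546 × 4 = 2.184 (4 hours).
P(N ≥ 2) = 1 − P(N ≤ 1) ≈ 0.6415.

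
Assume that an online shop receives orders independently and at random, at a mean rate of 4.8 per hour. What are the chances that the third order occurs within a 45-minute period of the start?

0.6973

Over the interval, μ = 4.8 × 0.75 = 3.6 (a 45-minute period = 0.75 hours).
The third arrival falls in the interval iff at least 3 events occur there: P(S_3 ≤ t) = P(N ≥ 3) = 1 − P(N ≤ 2) ≈ 0.6973.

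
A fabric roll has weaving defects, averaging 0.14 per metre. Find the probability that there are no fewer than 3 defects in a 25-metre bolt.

Over the interval, μ = 0.14 × 25 = 3.5 (a 25-metre bolt = 25 metres).
P(N ≥ 3) = 1 − P(N ≤ 2) = 1 − Σ_{j=0}^{2} e^(−μ) μ^j/j! ≈ 0.6792.

0.6792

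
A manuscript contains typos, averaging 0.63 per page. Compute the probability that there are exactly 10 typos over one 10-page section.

Over the interval, μ = 0.63 × 10 = 6.3 (a 10-page section = 10 pages).
P(N = 10) = e^(−μ) μ^10/10! = e^(−6.3) · 6.3^10/3628800 ≈ 0.0498.

0.0498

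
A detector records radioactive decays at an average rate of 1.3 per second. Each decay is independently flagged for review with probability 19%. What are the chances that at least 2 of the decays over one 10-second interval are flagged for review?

0.7065

Thinning: the decays that are flagged for review themselves form a Poisson process with rate 0.19 × 1.3 = 0.247 per second.
Over the interval, μ = 0.247 × 10 = 2.47 (a 10-second interval = 10 seconds).
P(N ≥ 2) = 1 − P(N ≤ 1) ≈ 0.7065.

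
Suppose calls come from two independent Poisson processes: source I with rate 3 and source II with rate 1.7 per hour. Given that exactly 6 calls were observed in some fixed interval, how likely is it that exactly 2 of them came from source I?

0.1046

Given the total, each event is independently from source I with probability p = λ_I/(λ_I+λ_II) = 3/4.7 ≈ 0.6383.
So K ~ Binomial(6, 3/4.7): P(K = 2) = C(6,2) · (3/4.7)^2 · (1.7/4.7)^4 ≈ 0.1046.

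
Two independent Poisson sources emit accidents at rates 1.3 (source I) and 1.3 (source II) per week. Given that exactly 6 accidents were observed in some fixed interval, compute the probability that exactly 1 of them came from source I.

0.0938

Given the total, each event is independently from source I with probability p = λ_I/(λ_I+λ_II) = 1.3/2.6 = 0.5000.
So K ~ Binomial(6, 1.3/2.6): P(K = 1) = C(6,1) · (1.3/2.6)^1 · (1.3/2.6)^5 ≈ 0.0938.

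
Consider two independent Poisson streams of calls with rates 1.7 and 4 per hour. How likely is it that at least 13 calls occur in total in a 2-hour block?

Independent Poisson processes superpose: combined rate λ = 1.7 + 4 = 5.7 per hour.
Over the interval, μ = 5.7 × 2 = 11.4 (a 2-hour block = 2 hours).
P(N ≥ 13) = 1 − P(N ≤ 12) ≈ 0.3558.

0.3558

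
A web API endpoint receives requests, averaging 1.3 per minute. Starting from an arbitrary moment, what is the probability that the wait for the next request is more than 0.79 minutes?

The wait for the next event is exponential with rate λ = 1.3 per minute.
P(T > 0.79) = e^(−λt) = e^(−1.3 × 0.79) = e^(−1.027) ≈ 0.3581.

0.3581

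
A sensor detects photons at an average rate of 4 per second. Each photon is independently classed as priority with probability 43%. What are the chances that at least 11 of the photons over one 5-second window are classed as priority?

0.2478

Thinning: the photons that are classed as priority themselves form a Poisson process with rate 0.43 × 4 = 1.72 per second.
Over the interval, μ = 1.72 × 5 = 8.6 (a 5-second window = 5 seconds).
P(N ≥ 11) = 1 − P(N ≤ 10) ≈ 0.2478.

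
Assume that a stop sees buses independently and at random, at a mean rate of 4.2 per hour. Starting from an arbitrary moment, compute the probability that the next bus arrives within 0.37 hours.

0.7886

Inter-arrival times are exponential with rate λ = 4.2 per hour.
P(T ≤ 0.37) = 1 − e^(−λt) = 1 − e^(−4.2 × 0.37) = 1 − e^(−1.554) ≈ 0.7886.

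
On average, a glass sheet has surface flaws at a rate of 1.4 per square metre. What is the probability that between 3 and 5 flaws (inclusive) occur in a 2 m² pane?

0.4654

Over the interval, μ = 1.4 × 2 = 2.8 (a 2 m² pane = 2 square metres).
P(3 ≤ N ≤ 5) = Σ_{j=3}^{5} e^(−2.8) · 2.8^j/j! ≈ 0.4654.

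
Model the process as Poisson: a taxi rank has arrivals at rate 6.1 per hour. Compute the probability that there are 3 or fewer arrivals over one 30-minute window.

0.6360

Over the interval, μ = 6.1 × 0.5 = 3.05 (a 30-minute window = 0.5 hours).
P(N ≤ 3) = Σ_{j=0}^{3} e^(−μ) μ^j/j! ≈ 0.6360.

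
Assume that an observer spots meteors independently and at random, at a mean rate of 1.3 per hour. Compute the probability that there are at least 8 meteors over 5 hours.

0.3272

Over the interval, μ = 1.3 × 5 = 6.5 (5 hours).
P(N ≥ 8) = 1 − P(N ≤ 7) = 1 − Σ_{j=0}^{7} e^(−μ) μ^j/j! ≈ 0.3272.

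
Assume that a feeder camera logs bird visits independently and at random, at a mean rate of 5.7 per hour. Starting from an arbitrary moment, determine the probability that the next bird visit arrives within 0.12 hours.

Inter-arrival times are exponential with rate λ = 5.7 per hour.
P(T ≤ 0.12) = 1 − e^(−λt) = 1 − e^(−5.7 × 0.12) = 1 − e^(−0.684) ≈ 0.4954.

0.4954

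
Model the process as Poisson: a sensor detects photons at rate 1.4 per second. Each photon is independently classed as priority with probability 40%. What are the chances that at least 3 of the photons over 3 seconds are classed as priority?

Thinning: the photons that are classed as priority themselves form a Poisson process with rate 0.4 × 1.4 = 0.56 per second.
Over the interval, μ = 0.56 × 3 = 1.68 (3 seconds).
P(N ≥ 3) = 1 − P(N ≤ 2) ≈ 0.2375.

0.2375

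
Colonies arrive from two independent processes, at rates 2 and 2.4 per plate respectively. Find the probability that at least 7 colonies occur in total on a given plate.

0.1564

Independent Poisson processes superpose: combined rate λ = 2 + 2.4 = 4.4 per plate.
So μ = 4.4.
P(N ≥ 7) = 1 − P(N ≤ 6) ≈ 0.1564.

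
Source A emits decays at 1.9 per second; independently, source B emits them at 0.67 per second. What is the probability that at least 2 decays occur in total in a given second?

0.7268

Independent Poisson processes superpose: combined rate λ = 1.9 + 0.67 = 2.57 per second.
So μ = 2.57.
P(N ≥ 2) = 1 − P(N ≤ 1) ≈ 0.7268.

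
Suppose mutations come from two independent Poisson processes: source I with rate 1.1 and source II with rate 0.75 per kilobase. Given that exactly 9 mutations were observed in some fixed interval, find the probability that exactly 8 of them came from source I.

Given the total, each event is independently from source I with probability p = λ_I/(λ_I+λ_II) = 1.1/1.85 ≈ 0.5946.
So K ~ Binomial(9, 1.1/1.85): P(K = 8) = C(9,8) · (1.1/1.85)^8 · (0.75/1.85)^1 ≈ 0.0570.

0.0570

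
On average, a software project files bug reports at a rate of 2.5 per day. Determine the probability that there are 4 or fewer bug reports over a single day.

With mean μ = 2.5 per day,
P(N ≤ 4) = Σ_{j=0}^{4} e^(−μ) μ^j/j! ≈ 0.8912.

0.8912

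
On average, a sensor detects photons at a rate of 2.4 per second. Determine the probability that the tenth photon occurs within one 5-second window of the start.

0.7576

Over the interval, μ = 2.4 × 5 = 12 (a 5-second window = 5 seconds).
The tenth arrival falls in the interval iff at least 10 events occur there: P(S_10 ≤ t) = P(N ≥ 10) = 1 − P(N ≤ 9) ≈ 0.7576.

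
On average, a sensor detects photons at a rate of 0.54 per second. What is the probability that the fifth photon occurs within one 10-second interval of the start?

Over the interval, μ = 0.54 × 10 = 5.4 (a 10-second interval = 10 seconds).
The fifth arrival falls in the interval iff at least 5 events occur there: P(S_5 ≤ t) = P(N ≥ 5) = 1 − P(N ≤ 4) ≈ 0.6267.

0.6267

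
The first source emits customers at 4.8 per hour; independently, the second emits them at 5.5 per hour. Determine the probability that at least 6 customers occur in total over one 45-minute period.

0.7823

Independent Poisson processes superpose: combined rate λ = 4.8 + 5.5 = 10.3 per hour.
Over the interval, μ = 10.3 × 0.75 = 7.725 (a 45-minute period = 0.75 hours).
P(N ≥ 6) = 1 − P(N ≤ 5) ≈ 0.7823.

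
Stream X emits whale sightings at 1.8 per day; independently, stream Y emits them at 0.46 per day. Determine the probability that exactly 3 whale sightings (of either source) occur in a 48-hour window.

0.1676

Independent Poisson processes superpose: combined rate λ = 1.8 + 0.46 = 2.26 per day.
Over the interval, μ = 2.26 × 2 = 4.52 (a 48-hour window = 2 days).
P(N = 3) = e^(−4.52) · 4.52^3/3! ≈ 0.1676.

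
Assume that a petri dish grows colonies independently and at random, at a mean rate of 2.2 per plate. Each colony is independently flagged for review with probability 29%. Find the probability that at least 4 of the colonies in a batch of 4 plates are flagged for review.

0.2536

Thinning: the colonies that are flagged for review themselves form a Poisson process with rate 0.29 × 2.2 = 0.638 per plate.
Over the interval, μ = 0.638 × 4 = 2.552 (a batch of 4 plates = 4 plates).
P(N ≥ 4) = 1 − P(N ≤ 3) ≈ 0.2536.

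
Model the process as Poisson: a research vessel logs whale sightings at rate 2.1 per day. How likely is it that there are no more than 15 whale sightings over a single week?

Over the interval, μ = 2.1 × 7 = 14.7 (a week = 7 days).
P(N ≤ 15) = Σ_{j=0}^{15} e^(−μ) μ^j/j! ≈ 0.5988.

0.5988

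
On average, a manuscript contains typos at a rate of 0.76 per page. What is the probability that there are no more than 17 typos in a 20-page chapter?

0.7317

Over the interval, μ = 0.76 × 20 = 15.2 (a 20-page chapter = 20 pages).
P(N ≤ 17) = Σ_{j=0}^{17} e^(−μ) μ^j/j! ≈ 0.7317.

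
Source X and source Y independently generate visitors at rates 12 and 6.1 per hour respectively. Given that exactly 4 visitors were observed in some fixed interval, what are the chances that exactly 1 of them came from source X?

Given the total, each event is independently from source X with probability p = λ_X/(λ_X+λ_Y) = 12/18.1 ≈ 0.6630.
So K ~ Binomial(4, 12/18.1): P(K = 1) = C(4,1) · (12/18.1)^1 · (6.1/18.1)^3 ≈ 0.1015.

0.1015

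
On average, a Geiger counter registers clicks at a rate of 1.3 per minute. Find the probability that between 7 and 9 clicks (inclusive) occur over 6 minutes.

Over the interval, μ = 1.3 × 6 = 7.8 (6 minutes).
P(7 ≤ N ≤ 9) = Σ_{j=7}^{9} e^(−7.8) · 7.8^j/j! ≈ 0.4027.

0.4027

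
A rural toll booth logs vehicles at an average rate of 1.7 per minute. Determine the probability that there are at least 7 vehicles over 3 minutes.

Over the interval, μ = 1.7 × 3 = 5.1 (3 minutes).
P(N ≥ 7) = 1 − P(N ≤ 6) = 1 − Σ_{j=0}^{6} e^(−μ) μ^j/j! ≈ 0.2526.

0.2526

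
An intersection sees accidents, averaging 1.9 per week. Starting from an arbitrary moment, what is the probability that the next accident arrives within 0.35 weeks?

0.4857

Inter-arrival times are exponential with rate λ = 1.9 per week.
P(T ≤ 0.35) = 1 − e^(−λt) = 1 − e^(−1.9 × 0.35) = 1 − e^(−0.665) ≈ 0.4857.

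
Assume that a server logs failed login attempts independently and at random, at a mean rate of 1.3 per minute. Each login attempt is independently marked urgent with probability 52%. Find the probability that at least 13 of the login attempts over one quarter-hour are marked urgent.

0.2219

Thinning: the login attempts that are marked urgent themselves form a Poisson process with rate 0.52 × 1.3 = 0.676 per minute.
Over the interval, μ = 0.676 × 15 = 10.14 (a quarter-hour = 15 minutes).
P(N ≥ 13) = 1 − P(N ≤ 12) ≈ 0.2219.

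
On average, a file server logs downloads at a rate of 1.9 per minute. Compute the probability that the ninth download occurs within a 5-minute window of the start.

0.6082

Over the interval, μ = 1.9 × 5 = 9.5 (a 5-minute window = 5 minutes).
The ninth arrival falls in the interval iff at least 9 events occur there: P(S_9 ≤ t) = P(N ≥ 9) = 1 − P(N ≤ 8) ≈ 0.6082.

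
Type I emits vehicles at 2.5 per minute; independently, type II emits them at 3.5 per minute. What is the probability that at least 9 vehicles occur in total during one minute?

0.1528

Independent Poisson processes superpose: combined rate λ = 2.5 + 3.5 = 6 per minute.
So μ = 6.
P(N ≥ 9) = 1 − P(N ≤ 8) ≈ 0.1528.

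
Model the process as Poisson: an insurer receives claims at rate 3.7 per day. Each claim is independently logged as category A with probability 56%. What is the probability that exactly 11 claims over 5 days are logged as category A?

0.1171

Thinning: the claims that are logged as category A themselves form a Poisson process with rate 0.56 × 3.7 = 2.072 per day.
Over the interval, μ = 2.072 × 5 = 10.36 (5 days).
P(N = 11) = e^(−10.36) · 10.36^11/11! ≈ 0.1171.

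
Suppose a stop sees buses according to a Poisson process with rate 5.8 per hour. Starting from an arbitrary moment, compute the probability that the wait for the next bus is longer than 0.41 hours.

The wait for the next event is exponential with rate λ = 5.8 per hour.
P(T > 0.41) = e^(−λt) = e^(−5.8 × 0.41) = e^(−2.378) ≈ 0.0927.

0.0927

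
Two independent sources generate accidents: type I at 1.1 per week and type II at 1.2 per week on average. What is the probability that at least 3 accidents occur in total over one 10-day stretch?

0.6377

Independent Poisson processes superpose: combined rate λ = 1.1 + 1.2 = 2.3 per week.
Over the interval, μ = 2.3 × 10/7 ≈ 3.28571 (a 10-day stretch = 10/7 weeks).
P(N ≥ 3) = 1 − P(N ≤ 2) ≈ 0.6377.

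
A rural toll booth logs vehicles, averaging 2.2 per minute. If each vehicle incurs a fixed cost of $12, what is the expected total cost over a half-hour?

E[N] = 2.2 × 30 = 66 (a half-hour = 30 minutes); E[cost] = 66 × $12 = $792.

$792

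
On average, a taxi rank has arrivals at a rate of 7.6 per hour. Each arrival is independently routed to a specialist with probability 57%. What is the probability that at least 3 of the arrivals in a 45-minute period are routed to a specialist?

0.6302

Thinning: the arrivals that are routed to a specialist themselves form a Poisson process with rate 0.57 × 7.6 = 4.332 per hour.
Over the interval, μ = 4.332 × 0.75 = 3.249 (a 45-minute period = 0.75 hours).
P(N ≥ 3) = 1 − P(N ≤ 2) ≈ 0.6302.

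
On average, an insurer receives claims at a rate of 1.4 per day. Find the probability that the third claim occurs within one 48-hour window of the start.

0.5305

Over the interval, μ = 1.4 × 2 = 2.8 (a 48-hour window = 2 days).
The third arrival falls in the interval iff at least 3 events occur there: P(S_3 ≤ t) = P(N ≥ 3) = 1 − P(N ≤ 2) ≈ 0.5305.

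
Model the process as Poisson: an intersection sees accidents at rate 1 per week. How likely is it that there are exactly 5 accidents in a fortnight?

0.0361

Over the interval, μ = 1 × 2 = 2 (a fortnight = 2 weeks).
P(N = 5) = e^(−μ) μ^5/5! = e^(−2) · 2^5/120 ≈ 0.0361.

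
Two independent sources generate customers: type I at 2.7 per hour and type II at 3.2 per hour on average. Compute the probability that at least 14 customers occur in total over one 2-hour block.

0.2975

Independent Poisson processes superpose: combined rate λ = 2.7 + 3.2 = 5.9 per hour.
Over the interval, μ = 5.9 × 2 = 11.8 (a 2-hour block = 2 hours).
P(N ≥ 14) = 1 − P(N ≤ 13) ≈ 0.2975.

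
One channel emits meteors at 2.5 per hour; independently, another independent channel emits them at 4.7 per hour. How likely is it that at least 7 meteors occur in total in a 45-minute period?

0.2983

Independent Poisson processes superpose: combined rate λ = 2.5 + 4.7 = 7.2 per hour.
Over the interval, μ = 7.2 × 0.75 = 5.4 (a 45-minute period = 0.75 hours).
P(N ≥ 7) = 1 − P(N ≤ 6) ≈ 0.2983.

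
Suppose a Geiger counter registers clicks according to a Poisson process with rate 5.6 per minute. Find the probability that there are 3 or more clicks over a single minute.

0.9176

With mean μ = 5.6 per minute,
P(N ≥ 3) = 1 − P(N ≤ 2) = 1 − Σ_{j=0}^{2} e^(−μ) μ^j/j! ≈ 0.9176.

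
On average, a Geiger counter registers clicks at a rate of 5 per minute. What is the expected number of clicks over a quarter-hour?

E[N] = λt = 5 × 15 = 75 (a quarter-hour = 15 minutes).

75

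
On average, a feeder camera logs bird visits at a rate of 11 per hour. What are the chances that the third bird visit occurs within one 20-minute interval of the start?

0.7089

Over the interval, μ = 11 × 1/3 ≈ 3.66667 (a 20-minute interval = 1/3 hours).
The third arrival falls in the interval iff at least 3 events occur there: P(S_3 ≤ t) = P(N ≥ 3) = 1 − P(N ≤ 2) ≈ 0.7089.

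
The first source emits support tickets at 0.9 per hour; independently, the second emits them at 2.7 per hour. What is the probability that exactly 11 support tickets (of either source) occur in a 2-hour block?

0.0504

Independent Poisson processes superpose: combined rate λ = 0.9 + 2.7 = 3.6 per hour.
Over the interval, μ = 3.6 × 2 = 7.2 (a 2-hour block = 2 hours).
P(N = 11) = e^(−7.2) · 7.2^11/11! ≈ 0.0504.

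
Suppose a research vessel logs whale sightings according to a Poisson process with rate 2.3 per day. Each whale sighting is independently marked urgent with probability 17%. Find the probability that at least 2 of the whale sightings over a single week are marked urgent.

0.7580

Thinning: the whale sightings that are marked urgent themselves form a Poisson process with rate 0.17 × 2.3 = 0.391 per day.
Over the interval, μ = 0.391 × 7 = 2.737 (a week = 7 days).
P(N ≥ 2) = 1 − P(N ≤ 1) ≈ 0.7580.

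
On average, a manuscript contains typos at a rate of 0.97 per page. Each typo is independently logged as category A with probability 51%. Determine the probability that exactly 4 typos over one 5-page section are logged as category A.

Thinning: the typos that are logged as category A themselves form a Poisson process with rate 0.51 × 0.97 = 0.4947 per page.
Over the interval, μ = 0.4947 × 5 = 2.4735 (a 5-page section = 5 pages).
P(N = 4) = e^(−2.4735) · 2.4735^4/4! ≈ 0.1315.

0.1315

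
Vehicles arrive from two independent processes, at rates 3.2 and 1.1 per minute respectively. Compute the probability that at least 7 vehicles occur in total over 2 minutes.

0.7543

Independent Poisson processes superpose: combined rate λ = 3.2 + 1.1 = 4.3 per minute.
Over the interval, μ = 4.3 × 2 = 8.6 (2 minutes).
P(N ≥ 7) = 1 − P(N ≤ 6) ≈ 0.7543.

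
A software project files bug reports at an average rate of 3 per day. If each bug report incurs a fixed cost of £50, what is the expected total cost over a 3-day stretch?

£450

E[N] = 3 × 3 = 9 (a 3-day stretch = 3 days); E[cost] = 9 × £50 = £450.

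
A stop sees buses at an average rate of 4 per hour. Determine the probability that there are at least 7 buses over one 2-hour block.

0.6866

Over the interval, μ = 4 × 2 = 8 (a 2-hour block = 2 hours).
P(N ≥ 7) = 1 − P(N ≤ 6) = 1 − Σ_{j=0}^{6} e^(−μ) μ^j/j! ≈ 0.6866.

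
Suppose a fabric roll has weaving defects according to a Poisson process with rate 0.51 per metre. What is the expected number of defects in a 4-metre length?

E[N] = λt = 0.51 × 4 = 2.04 (a 4-metre length = 4 metres).

2.04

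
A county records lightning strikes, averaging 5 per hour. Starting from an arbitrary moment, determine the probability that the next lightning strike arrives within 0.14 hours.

0.5034

Inter-arrival times are exponential with rate λ = 5 per hour.
P(T ≤ 0.14) = 1 − e^(−λt) = 1 − e^(−5 × 0.14) = 1 − e^(−0.7) ≈ 0.5034.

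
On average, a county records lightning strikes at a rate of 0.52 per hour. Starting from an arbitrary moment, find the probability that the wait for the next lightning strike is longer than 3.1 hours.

The wait for the next event is exponential with rate λ = 0.52 per hour.
P(T > 3.1) = e^(−λt) = e^(−0.52 × 3.1) = e^(−1.612) ≈ 0.1995.

0.1995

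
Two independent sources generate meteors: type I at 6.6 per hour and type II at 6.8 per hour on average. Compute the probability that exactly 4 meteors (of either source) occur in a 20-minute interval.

Independent Poisson processes superpose: combined rate λ = 6.6 + 6.8 = 13.4 per hour.
Over the interval, μ = 13.4 × 1/3 ≈ 4.46667 (a 20-minute interval = 1/3 hours).
P(N = 4) = e^(−4.46667) · 4.46667^4/4! ≈ 0.1905.

0.1905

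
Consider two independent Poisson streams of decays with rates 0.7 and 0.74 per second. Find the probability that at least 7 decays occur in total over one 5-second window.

Independent Poisson processes superpose: combined rate λ = 0.7 + 0.74 = 1.44 per second.
Over the interval, μ = 1.44 × 5 = 7.2 (a 5-second window = 5 seconds).
P(N ≥ 7) = 1 − P(N ≤ 6) ≈ 0.5796.

0.5796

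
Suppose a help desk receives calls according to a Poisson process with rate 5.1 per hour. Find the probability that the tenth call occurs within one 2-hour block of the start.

0.5668

Over the interval, μ = 5.1 × 2 = 10.2 (a 2-hour block = 2 hours).
The tenth arrival falls in the interval iff at least 10 events occur there: P(S_10 ≤ t) = P(N ≥ 10) = 1 − P(N ≤ 9) ≈ 0.5668.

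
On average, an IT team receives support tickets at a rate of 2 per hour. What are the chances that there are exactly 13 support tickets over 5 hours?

0.0729

Over the interval, μ = 2 × 5 = 10 (5 hours).
P(N = 13) = e^(−μ) μ^13/13! = e^(−10) · 10^13/6227020800 ≈ 0.0729.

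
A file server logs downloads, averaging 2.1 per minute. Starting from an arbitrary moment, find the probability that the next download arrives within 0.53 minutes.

Inter-arrival times are exponential with rate λ = 2.1 per minute.
P(T ≤ 0.53) = 1 − e^(−λt) = 1 − e^(−2.1 × 0.53) = 1 − e^(−1.113) ≈ 0.6714.

0.6714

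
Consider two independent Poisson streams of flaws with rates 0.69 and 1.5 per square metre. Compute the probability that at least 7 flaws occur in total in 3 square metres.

0.4845

Independent Poisson processes superpose: combined rate λ = 0.69 + 1.5 = 2.19 per square metre.
Over the interval, μ = 2.19 × 3 = 6.57 (3 square metres).
P(N ≥ 7) = 1 − P(N ≤ 6) ≈ 0.4845.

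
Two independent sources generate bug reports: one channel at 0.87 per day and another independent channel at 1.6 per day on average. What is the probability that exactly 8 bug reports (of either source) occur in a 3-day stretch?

Independent Poisson processes superpose: combined rate λ = 0.87 + 1.6 = 2.47 per day.
Over the interval, μ = 2.47 × 3 = 7.41 (a 3-day stretch = 3 days).
P(N = 8) = e^(−7.41) · 7.41^8/8! ≈ 0.1364.

0.1364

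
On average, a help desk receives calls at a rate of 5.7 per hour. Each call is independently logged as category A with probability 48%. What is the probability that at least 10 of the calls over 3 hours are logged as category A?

0.3095

Thinning: the calls that are logged as category A themselves form a Poisson process with rate 0.48 × 5.7 = 2.736 per hour.
Over the interval, μ = 2.736 × 3 = 8.208 (3 hours).
P(N ≥ 10) = 1 − P(N ≤ 9) ≈ 0.3095.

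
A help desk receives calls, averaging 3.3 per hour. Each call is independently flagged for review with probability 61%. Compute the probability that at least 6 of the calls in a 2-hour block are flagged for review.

Thinning: the calls that are flagged for review themselves form a Poisson process with rate 0.61 × 3.3 = 2.013 per hour.
Over the interval, μ = 2.013 × 2 = 4.026 (a 2-hour block = 2 hours).
P(N ≥ 6) = 1 − P(N ≤ 5) ≈ 0.2189.

0.2189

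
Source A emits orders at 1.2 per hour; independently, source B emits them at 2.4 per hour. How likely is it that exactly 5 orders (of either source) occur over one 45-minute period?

Independent Poisson processes superpose: combined rate λ = 1.2 + 2.4 = 3.6 per hour.
Over the interval, μ = 3.6 × 0.75 = 2.7 (a 45-minute period = 0.75 hours).
P(N = 5) = e^(−2.7) · 2.7^5/5! ≈ 0.0804.

0.0804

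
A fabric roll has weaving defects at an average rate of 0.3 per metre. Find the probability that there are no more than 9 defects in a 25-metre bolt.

0.7764

Over the interval, μ = 0.3 × 25 = 7.5 (a 25-metre bolt = 25 metres).
P(N ≤ 9) = Σ_{j=0}^{9} e^(−μ) μ^j/j! ≈ 0.7764.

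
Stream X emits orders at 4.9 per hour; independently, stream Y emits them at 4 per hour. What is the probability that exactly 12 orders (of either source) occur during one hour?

Independent Poisson processes superpose: combined rate λ = 4.9 + 4 = 8.9 per hour.
So μ = 8.9.
P(N = 12) = e^(−8.9) · 8.9^12/12! ≈ 0.0703.

0.0703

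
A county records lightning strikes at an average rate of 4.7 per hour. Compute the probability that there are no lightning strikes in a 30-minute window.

0.0954

Over the interval, μ = 4.7 × 0.5 = 2.35 (a 30-minute window = 0.5 hours).
P(N = 0) = e^(−μ) μ^0/0! = e^(−2.35) · 2.35^0/1 ≈ 0.0954.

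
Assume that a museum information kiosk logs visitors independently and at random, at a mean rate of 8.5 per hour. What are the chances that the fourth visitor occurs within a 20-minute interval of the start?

Over the interval, μ = 8.5 × 1/3 ≈ 2.83333 (a 20-minute interval = 1/3 hours).
The fourth arrival falls in the interval iff at least 4 events occur there: P(S_4 ≤ t) = P(N ≥ 4) = 1 − P(N ≤ 3) ≈ 0.3155.

0.3155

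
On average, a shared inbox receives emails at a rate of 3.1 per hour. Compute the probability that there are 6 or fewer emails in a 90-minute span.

0.8114

Over the interval, μ = 3.1 × 1.5 = 4.65 (a 90-minute span = 1.5 hours).
P(N ≤ 6) = Σ_{j=0}^{6} e^(−μ) μ^j/j! ≈ 0.8114.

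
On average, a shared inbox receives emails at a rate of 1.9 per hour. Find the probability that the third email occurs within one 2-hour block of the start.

Over the interval, μ = 1.9 × 2 = 3.8 (a 2-hour block = 2 hours).
The third arrival falls in the interval iff at least 3 events occur there: P(S_3 ≤ t) = P(N ≥ 3) = 1 − P(N ≤ 2) ≈ 0.7311.

0.7311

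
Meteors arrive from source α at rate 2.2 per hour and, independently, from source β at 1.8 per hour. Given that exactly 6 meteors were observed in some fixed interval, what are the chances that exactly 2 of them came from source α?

Given the total, each event is independently from source α with probability p = λ_α/(λ_α+λ_β) = 2.2/4 = 0.5500.
So K ~ Binomial(6, 2.2/4): P(K = 2) = C(6,2) · (2.2/4)^2 · (1.8/4)^4 ≈ 0.1861.

0.1861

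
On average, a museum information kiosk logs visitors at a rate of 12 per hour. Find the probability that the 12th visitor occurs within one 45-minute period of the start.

0.1970

Over the interval, μ = 12 × 0.75 = 9 (a 45-minute period = 0.75 hours).
The 12th arrival falls in the interval iff at least 12 events occur there: P(S_12 ≤ t) = P(N ≥ 12) = 1 − P(N ≤ 11) ≈ 0.1970.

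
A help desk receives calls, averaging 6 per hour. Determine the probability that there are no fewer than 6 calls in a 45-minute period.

Over the interval, μ = 6 × 0.75 = 4.5 (a 45-minute period = 0.75 hours).
P(N ≥ 6) = 1 − P(N ≤ 5) = 1 − Σ_{j=0}^{5} e^(−μ) μ^j/j! ≈ 0.2971.

0.2971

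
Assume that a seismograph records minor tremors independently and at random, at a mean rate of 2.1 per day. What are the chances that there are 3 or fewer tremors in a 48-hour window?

0.3954

Over the interval, μ = 2.1 × 2 = 4.2 (a 48-hour window = 2 days).
P(N ≤ 3) = Σ_{j=0}^{3} e^(−μ) μ^j/j! ≈ 0.3954.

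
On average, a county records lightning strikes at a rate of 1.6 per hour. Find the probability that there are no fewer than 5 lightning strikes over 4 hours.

0.7649

Over the interval, μ = 1.6 × 4 = 6.4 (4 hours).
P(N ≥ 5) = 1 − P(N ≤ 4) = 1 − Σ_{j=0}^{4} e^(−μ) μ^j/j! ≈ 0.7649.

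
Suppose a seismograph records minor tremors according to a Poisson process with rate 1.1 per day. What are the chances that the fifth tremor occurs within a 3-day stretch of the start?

Over the interval, μ = 1.1 × 3 = 3.3 (a 3-day stretch = 3 days).
The fifth arrival falls in the interval iff at least 5 events occur there: P(S_5 ≤ t) = P(N ≥ 5) = 1 − P(N ≤ 4) ≈ 0.2374.

0.2374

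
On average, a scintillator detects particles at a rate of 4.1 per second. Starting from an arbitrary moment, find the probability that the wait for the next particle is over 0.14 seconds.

0.5633

The wait for the next event is exponential with rate λ = 4.1 per second.
P(T > 0.14) = e^(−λt) = e^(−4.1 × 0.14) = e^(−0.574) ≈ 0.5633.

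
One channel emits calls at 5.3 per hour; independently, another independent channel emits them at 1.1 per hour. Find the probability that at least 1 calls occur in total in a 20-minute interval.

0.8816

Independent Poisson processes superpose: combined rate λ = 5.3 + 1.1 = 6.4 per hour.
Over the interval, μ = 6.4 × 1/3 ≈ 2.13333 (a 20-minute interval = 1/3 hours).
P(N ≥ 1) = 1 − P(N ≤ 0) ≈ 0.8816.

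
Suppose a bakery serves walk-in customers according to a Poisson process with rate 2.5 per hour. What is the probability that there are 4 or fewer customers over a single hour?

With mean μ = 2.5 per hour,
P(N ≤ 4) = Σ_{j=0}^{4} e^(−μ) μ^j/j! ≈ 0.8912.

0.8912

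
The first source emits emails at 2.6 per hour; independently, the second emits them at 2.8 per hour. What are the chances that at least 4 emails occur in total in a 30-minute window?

Independent Poisson processes superpose: combined rate λ = 2.6 + 2.8 = 5.4 per hour.
Over the interval, μ = 5.4 × 0.5 = 2.7 (a 30-minute window = 0.5 hours).
P(N ≥ 4) = 1 − P(N ≤ 3) ≈ 0.2859.

0.2859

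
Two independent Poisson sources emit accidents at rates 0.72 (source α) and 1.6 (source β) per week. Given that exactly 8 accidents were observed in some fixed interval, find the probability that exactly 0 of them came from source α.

Given the total, each event is independently from source α with probability p = λ_α/(λ_α+λ_β) = 0.72/2.32 ≈ 0.3103.
So K ~ Binomial(8, 0.72/2.32): P(K = 0) = C(8,0) · (0.72/2.32)^0 · (1.6/2.32)^8 ≈ 0.0512.

0.0512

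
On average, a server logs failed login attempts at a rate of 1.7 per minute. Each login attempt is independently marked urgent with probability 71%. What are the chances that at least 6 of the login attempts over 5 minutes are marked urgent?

0.5599

Thinning: the login attempts that are marked urgent themselves form a Poisson process with rate 0.71 × 1.7 = 1.207 per minute.
Over the interval, μ = 1.207 × 5 = 6.035 (5 minutes).
P(N ≥ 6) = 1 − P(N ≤ 5) ≈ 0.5599.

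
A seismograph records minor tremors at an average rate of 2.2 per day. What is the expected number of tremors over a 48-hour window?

E[N] = λt = 2.2 × 2 = 4.4 (a 48-hour window = 2 days).

4.4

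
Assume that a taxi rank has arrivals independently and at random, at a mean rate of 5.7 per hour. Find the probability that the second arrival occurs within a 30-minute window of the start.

Over the interval, μ = 5.7 × 0.5 = 2.85 (a 30-minute window = 0.5 hours).
The second arrival falls in the interval iff at least 2 events occur there: P(S_2 ≤ t) = P(N ≥ 2) = 1 − P(N ≤ 1) ≈ 0.7773.

0.7773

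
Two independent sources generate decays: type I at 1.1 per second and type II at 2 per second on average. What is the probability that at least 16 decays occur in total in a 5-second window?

Independent Poisson processes superpose: combined rate λ = 1.1 + 2 = 3.1 per second.
Over the interval, μ = 3.1 × 5 = 15.5 (a 5-second window = 5 seconds).
P(N ≥ 16) = 1 − P(N ≤ 15) ≈ 0.4830.

0.4830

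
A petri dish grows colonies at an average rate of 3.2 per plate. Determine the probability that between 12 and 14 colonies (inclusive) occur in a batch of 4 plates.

Over the interval, μ = 3.2 × 4 = 12.8 (a batch of 4 plates = 4 plates).
P(12 ≤ N ≤ 14) = Σ_{j=12}^{14} e^(−12.8) · 12.8^j/j! ≈ 0.3216.

0.3216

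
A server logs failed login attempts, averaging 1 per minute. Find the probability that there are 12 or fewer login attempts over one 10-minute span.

0.7916

Over the interval, μ = 1 × 10 = 10 (a 10-minute span = 10 minutes).
P(N ≤ 12) = Σ_{j=0}^{12} e^(−μ) μ^j/j! ≈ 0.7916.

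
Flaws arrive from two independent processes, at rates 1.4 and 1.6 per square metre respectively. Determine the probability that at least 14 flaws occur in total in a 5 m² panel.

Independent Poisson processes superpose: combined rate λ = 1.4 + 1.6 = 3 per square metre.
Over the interval, μ = 3 × 5 = 15 (a 5 m² panel = 5 square metres).
P(N ≥ 14) = 1 − P(N ≤ 13) ≈ 0.6368.

0.6368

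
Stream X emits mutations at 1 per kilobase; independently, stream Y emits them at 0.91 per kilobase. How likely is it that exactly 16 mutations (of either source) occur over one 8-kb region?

Independent Poisson processes superpose: combined rate λ = 1 + 0.91 = 1.91 per kilobase.
Over the interval, μ = 1.91 × 8 = 15.28 (an 8-kb region = 8 kilobases).
P(N = 16) = e^(−15.28) · 15.28^16/16! ≈ 0.0976.

0.0976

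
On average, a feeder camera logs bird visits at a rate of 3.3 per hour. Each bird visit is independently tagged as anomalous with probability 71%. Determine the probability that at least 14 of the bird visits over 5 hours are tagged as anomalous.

Thinning: the bird visits that are tagged as anomalous themselves form a Poisson process with rate 0.71 × 3.3 = 2.343 per hour.
Over the interval, μ = 2.343 × 5 = 11.715 (5 hours).
P(N ≥ 14) = 1 − P(N ≤ 13) ≈ 0.2888.

0.2888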